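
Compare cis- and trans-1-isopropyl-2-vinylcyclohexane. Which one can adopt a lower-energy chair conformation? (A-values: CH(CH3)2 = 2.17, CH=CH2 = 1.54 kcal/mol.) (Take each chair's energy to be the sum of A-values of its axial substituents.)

trans

At 1,2 positions (parity opposite): cis → (a,e or e,a); trans → (e,e or a,a).
Best chair for cis: E = 1.54 kcal/mol; best chair for trans: E = 0.00 kcal/mol.
The trans isomer is lower by 1.54 kcal/mol.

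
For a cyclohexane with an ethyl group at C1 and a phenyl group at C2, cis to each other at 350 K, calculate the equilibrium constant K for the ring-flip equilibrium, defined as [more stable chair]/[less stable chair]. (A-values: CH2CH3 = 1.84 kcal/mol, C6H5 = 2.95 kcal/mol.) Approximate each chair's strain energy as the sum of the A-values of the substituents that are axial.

K ≈ 4.93

C1 and C2 have opposite parity, so for the cis isomer the two substituents are one axial and one equatorial in each chair.
Chair I (ethyl axial, phenyl equatorial): E = 1.84 kcal/mol; chair II (ethyl equatorial, phenyl axial): E = 2.95 kcal/mol.
ΔG = 1.11 kcal/mol between the two chairs.
K = exp(ΔG/RT) with R = 1.987×10⁻³ kcal mol⁻¹ K⁻¹ and T = 350 K gives K ≈ 4.93.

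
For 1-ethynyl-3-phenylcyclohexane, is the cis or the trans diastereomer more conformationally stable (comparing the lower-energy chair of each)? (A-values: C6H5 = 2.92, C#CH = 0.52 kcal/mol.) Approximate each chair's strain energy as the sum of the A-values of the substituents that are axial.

cis

At 1,3 positions (parity same): cis → (e,e or a,a); trans → (a,e or e,a).
Best chair for cis: E = 0.00 kcal/mol; best chair for trans: E = 0.52 kcal/mol.
The cis isomer is lower by 0.52 kcal/mol.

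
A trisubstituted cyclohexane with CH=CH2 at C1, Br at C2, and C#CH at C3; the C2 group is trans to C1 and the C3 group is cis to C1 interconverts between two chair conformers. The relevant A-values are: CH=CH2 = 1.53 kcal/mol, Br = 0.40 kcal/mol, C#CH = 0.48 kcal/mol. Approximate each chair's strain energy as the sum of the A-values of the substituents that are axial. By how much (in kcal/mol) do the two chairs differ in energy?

Chair I (vinyl axial, bromo axial, ethynyl axial): E = 2.41 kcal/mol.
Chair II (vinyl equatorial, bromo equatorial, ethynyl equatorial): E = 0.00 kcal/mol.
ΔE = 2.41 − 0.00 = 2.41 kcal/mol; chair II is more stable.

2.41 kcal/mol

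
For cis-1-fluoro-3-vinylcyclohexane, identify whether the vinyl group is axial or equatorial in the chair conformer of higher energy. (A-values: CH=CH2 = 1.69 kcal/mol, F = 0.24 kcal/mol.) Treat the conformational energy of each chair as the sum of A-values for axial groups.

axial

C1 and C3 have the same parity, so for the cis isomer the two substituents are e,e in one chair and a,a in the other.
Chair I (vinyl axial, fluoro axial): E = 1.93 kcal/mol.
Chair II (vinyl equatorial, fluoro equatorial): E = 0.00 kcal/mol.
Chair I is the less stable (higher-energy) conformer, and in that chair the vinyl group is axial.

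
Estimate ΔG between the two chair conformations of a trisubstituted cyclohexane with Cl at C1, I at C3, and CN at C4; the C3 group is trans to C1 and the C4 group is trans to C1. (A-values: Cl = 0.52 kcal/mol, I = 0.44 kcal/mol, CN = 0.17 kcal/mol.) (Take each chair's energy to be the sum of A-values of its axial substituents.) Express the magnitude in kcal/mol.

0.25 kcal/mol

Chair I (chloro axial, iodo equatorial, cyano axial): E = 0.69 kcal/mol.
Chair II (chloro equatorial, iodo axial, cyano equatorial): E = 0.44 kcal/mol.
ΔE = 0.69 − 0.44 = 0.25 kcal/mol; chair II is more stable.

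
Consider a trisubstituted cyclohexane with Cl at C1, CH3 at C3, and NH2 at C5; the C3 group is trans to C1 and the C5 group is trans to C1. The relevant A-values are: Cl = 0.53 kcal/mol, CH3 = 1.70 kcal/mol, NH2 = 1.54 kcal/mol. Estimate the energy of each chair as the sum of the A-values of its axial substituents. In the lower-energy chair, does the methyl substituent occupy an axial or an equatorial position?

equatorial

Chair I (chloro axial, methyl equatorial, amino equatorial): E = 0.53 kcal/mol.
Chair II (chloro equatorial, methyl axial, amino axial): E = 3.24 kcal/mol.
Chair I is the more stable (lower-energy) conformer, and in that chair the methyl group is equatorial.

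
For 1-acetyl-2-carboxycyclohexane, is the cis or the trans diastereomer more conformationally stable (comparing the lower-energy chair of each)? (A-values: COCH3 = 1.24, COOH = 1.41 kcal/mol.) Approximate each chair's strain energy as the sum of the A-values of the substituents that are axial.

At 1,2 positions (parity opposite): cis → (a,e or e,a); trans → (e,e or a,a).
Best chair for cis: E = 1.24 kcal/mol; best chair for trans: E = 0.00 kcal/mol.
The trans isomer is lower by 1.24 kcal/mol.

trans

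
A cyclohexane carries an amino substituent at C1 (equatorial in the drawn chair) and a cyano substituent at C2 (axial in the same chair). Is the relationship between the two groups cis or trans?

C1 and C2 have opposite parity, so their axial bonds point in opposite directions.
With opposite-parity carbons, two substituents on the same face are one axial and one equatorial; opposite faces give both axial or both equatorial.
Here the groups are equatorial/axial → same face → cis.

cis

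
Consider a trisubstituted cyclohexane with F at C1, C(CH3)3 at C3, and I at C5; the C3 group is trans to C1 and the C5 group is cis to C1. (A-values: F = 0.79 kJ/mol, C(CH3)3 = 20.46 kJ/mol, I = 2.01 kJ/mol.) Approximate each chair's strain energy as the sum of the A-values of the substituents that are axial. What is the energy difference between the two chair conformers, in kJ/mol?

17.66 kJ/mol

Chair I (fluoro axial, tert-butyl equatorial, iodo axial): E = 2.80 kJ/mol.
Chair II (fluoro equatorial, tert-butyl axial, iodo equatorial): E = 20.46 kJ/mol.
ΔE = 20.46 − 2.80 = 17.66 kJ/mol; chair I is more stable.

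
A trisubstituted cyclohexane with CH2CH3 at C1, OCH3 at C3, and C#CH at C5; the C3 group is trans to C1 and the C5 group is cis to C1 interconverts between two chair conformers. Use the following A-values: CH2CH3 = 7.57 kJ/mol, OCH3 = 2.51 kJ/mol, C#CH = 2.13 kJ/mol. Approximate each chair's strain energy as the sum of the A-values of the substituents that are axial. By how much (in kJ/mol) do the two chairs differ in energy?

7.19 kJ/mol

Chair I (ethyl axial, methoxy equatorial, ethynyl axial): E = 9.70 kJ/mol.
Chair II (ethyl equatorial, methoxy axial, ethynyl equatorial): E = 2.51 kJ/mol.
ΔE = 9.70 − 2.51 = 7.19 kJ/mol; chair II is more stable.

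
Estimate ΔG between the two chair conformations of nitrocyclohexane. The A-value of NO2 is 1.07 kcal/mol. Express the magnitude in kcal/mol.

A monosubstituted cyclohexane has one chair with the nitro group axial (E = A = 1.07 kcal/mol) and one with it equatorial (E = 0).
ΔE = 1.07 − 0 = 1.07 kcal/mol.

1.07 kcal/mol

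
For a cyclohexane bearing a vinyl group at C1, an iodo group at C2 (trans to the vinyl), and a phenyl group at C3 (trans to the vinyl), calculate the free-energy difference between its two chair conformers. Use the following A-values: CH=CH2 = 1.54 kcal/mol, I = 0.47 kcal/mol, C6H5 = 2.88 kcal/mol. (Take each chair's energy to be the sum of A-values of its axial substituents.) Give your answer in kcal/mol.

0.87 kcal/mol

Chair I (vinyl axial, iodo axial, phenyl equatorial): E = 2.01 kcal/mol.
Chair II (vinyl equatorial, iodo equatorial, phenyl axial): E = 2.88 kcal/mol.
ΔE = 2.88 − 2.01 = 0.87 kcal/mol; chair I is more stable.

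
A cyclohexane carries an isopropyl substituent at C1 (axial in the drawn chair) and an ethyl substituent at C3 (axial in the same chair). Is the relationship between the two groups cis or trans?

C1 and C3 have the same parity, so their axial bonds point in the same direction.
With same-parity carbons, two substituents on the same face are both axial or both equatorial; opposite faces give one of each.
Here the groups are axial/axial → same face → cis.

cis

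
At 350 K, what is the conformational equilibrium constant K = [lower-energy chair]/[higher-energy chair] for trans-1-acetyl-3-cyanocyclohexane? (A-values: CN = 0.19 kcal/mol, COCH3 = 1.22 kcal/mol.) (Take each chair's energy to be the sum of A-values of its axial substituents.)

C1 and C3 have the same parity, so for the trans isomer the two substituents are one axial and one equatorial in each chair.
Chair I (cyano axial, acetyl equatorial): E = 0.19 kcal/mol; chair II (cyano equatorial, acetyl axial): E = 1.22 kcal/mol.
ΔG = 1.03 kcal/mol between the two chairs.
K = exp(ΔG/RT) with R = 1.987×10⁻³ kcal mol⁻¹ K⁻¹ and T = 350 K gives K ≈ 4.4.

K ≈ 4.40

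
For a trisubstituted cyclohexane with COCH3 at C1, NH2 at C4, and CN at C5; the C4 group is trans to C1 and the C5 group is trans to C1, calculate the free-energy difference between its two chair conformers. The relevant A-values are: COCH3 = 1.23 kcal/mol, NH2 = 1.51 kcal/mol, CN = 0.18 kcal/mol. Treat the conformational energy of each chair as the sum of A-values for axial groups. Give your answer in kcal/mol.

Chair I (acetyl axial, amino axial, cyano equatorial): E = 2.74 kcal/mol.
Chair II (acetyl equatorial, amino equatorial, cyano axial): E = 0.18 kcal/mol.
ΔE = 2.74 − 0.18 = 2.56 kcal/mol; chair II is more stable.

2.56 kcal/mol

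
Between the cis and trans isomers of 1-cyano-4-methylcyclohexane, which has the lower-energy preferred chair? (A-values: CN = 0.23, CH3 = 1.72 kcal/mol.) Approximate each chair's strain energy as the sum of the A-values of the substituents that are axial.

At 1,4 positions (parity opposite): cis → (a,e or e,a); trans → (e,e or a,a).
Best chair for cis: E = 0.23 kcal/mol; best chair for trans: E = 0.00 kcal/mol.
The trans isomer is lower by 0.23 kcal/mol.

trans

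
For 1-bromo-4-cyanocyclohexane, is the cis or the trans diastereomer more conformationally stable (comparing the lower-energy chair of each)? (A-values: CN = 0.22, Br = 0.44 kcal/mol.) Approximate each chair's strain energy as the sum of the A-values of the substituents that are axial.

trans

At 1,4 positions (parity opposite): cis → (a,e or e,a); trans → (e,e or a,a).
Best chair for cis: E = 0.22 kcal/mol; best chair for trans: E = 0.00 kcal/mol.
The trans isomer is lower by 0.22 kcal/mol.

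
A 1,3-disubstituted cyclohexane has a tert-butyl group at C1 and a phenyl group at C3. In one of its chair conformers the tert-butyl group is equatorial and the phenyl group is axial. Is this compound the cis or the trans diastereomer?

C1 and C3 have the same parity, so their axial bonds point in the same direction.
With same-parity carbons, two substituents on the same face are both axial or both equatorial; opposite faces give one of each.
Here the groups are equatorial/axial → opposite face → trans.

trans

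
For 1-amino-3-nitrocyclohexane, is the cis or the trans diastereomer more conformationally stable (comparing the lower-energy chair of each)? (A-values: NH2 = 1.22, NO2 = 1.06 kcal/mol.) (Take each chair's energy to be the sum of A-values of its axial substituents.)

At 1,3 positions (parity same): cis → (e,e or a,a); trans → (a,e or e,a).
Best chair for cis: E = 0.00 kcal/mol; best chair for trans: E = 1.06 kcal/mol.
The cis isomer is lower by 1.06 kcal/mol.

cis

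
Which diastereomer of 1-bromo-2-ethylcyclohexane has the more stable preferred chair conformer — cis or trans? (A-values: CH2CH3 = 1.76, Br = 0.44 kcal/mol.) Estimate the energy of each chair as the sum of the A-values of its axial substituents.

At 1,2 positions (parity opposite): cis → (a,e or e,a); trans → (e,e or a,a).
Best chair for cis: E = 0.44 kcal/mol; best chair for trans: E = 0.00 kcal/mol.
The trans isomer is lower by 0.44 kcal/mol.

trans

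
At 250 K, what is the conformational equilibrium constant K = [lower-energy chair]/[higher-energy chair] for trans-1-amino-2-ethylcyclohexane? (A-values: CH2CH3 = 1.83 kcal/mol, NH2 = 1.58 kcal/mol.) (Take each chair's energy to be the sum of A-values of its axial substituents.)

K ≈ 958

C1 and C2 have opposite parity, so for the trans isomer the two substituents are e,e in one chair and a,a in the other.
Chair I (ethyl axial, amino axial): E = 3.41 kcal/mol; chair II (ethyl equatorial, amino equatorial): E = 0.00 kcal/mol.
ΔG = 3.41 kcal/mol between the two chairs.
K = exp(ΔG/RT) with R = 1.987×10⁻³ kcal mol⁻¹ K⁻¹ and T = 250 K gives K ≈ 958.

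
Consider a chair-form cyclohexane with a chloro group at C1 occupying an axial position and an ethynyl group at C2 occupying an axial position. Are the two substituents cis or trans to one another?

C1 and C2 have opposite parity, so their axial bonds point in opposite directions.
With opposite-parity carbons, two substituents on the same face are one axial and one equatorial; opposite faces give both axial or both equatorial.
Here the groups are axial/axial → opposite face → trans.

trans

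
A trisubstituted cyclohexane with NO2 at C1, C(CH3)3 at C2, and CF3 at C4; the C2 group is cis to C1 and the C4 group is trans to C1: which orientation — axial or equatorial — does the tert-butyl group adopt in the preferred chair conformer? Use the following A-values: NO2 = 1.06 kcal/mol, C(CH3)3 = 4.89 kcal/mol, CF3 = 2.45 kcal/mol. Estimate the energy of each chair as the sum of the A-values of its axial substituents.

Chair I (nitro axial, tert-butyl equatorial, trifluoromethyl axial): E = 3.51 kcal/mol.
Chair II (nitro equatorial, tert-butyl axial, trifluoromethyl equatorial): E = 4.89 kcal/mol.
Chair I is the more stable (lower-energy) conformer, and in that chair the tert-butyl group is equatorial.

equatorial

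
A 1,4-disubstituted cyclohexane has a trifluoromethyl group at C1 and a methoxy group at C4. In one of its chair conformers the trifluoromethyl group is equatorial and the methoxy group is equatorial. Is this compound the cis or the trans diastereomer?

trans

C1 and C4 have opposite parity, so their axial bonds point in opposite directions.
With opposite-parity carbons, two substituents on the same face are one axial and one equatorial; opposite faces give both axial or both equatorial.
Here the groups are equatorial/equatorial → opposite face → trans.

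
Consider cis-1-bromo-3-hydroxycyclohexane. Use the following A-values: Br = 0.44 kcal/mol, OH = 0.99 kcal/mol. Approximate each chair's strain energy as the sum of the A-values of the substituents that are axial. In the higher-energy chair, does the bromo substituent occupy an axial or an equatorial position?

C1 and C3 have the same parity, so for the cis isomer the two substituents are e,e in one chair and a,a in the other.
Chair I (bromo axial, hydroxyl axial): E = 1.43 kcal/mol.
Chair II (bromo equatorial, hydroxyl equatorial): E = 0.00 kcal/mol.
Chair I is the less stable (higher-energy) conformer, and in that chair the bromo group is axial.

axial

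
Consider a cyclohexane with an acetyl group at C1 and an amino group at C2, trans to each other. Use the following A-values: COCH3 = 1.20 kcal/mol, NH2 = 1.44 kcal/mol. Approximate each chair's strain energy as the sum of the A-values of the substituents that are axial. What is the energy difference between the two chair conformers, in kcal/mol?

C1 and C2 have opposite parity, so for the trans isomer the two substituents are e,e in one chair and a,a in the other.
Chair I (acetyl axial, amino axial): E = 2.64 kcal/mol.
Chair II (acetyl equatorial, amino equatorial): E = 0.00 kcal/mol.
ΔE = 2.64 − 0.00 = 2.64 kcal/mol; chair II is more stable.

2.64 kcal/mol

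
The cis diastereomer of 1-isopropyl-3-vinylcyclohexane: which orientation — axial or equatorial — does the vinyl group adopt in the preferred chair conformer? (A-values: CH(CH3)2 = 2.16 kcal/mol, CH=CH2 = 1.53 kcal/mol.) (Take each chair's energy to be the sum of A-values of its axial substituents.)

C1 and C3 have the same parity, so for the cis isomer the two substituents are e,e in one chair and a,a in the other.
Chair I (isopropyl axial, vinyl axial): E = 3.69 kcal/mol.
Chair II (isopropyl equatorial, vinyl equatorial): E = 0.00 kcal/mol.
Chair II is the more stable (lower-energy) conformer, and in that chair the vinyl group is equatorial.

equatorial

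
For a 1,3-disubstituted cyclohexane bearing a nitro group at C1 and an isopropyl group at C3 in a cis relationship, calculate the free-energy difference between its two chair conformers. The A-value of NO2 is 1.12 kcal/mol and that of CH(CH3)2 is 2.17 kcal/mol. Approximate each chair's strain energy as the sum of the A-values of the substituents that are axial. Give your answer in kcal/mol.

C1 and C3 have the same parity, so for the cis isomer the two substituents are e,e in one chair and a,a in the other.
Chair I (nitro axial, isopropyl axial): E = 3.29 kcal/mol.
Chair II (nitro equatorial, isopropyl equatorial): E = 0.00 kcal/mol.
ΔE = 3.29 − 0.00 = 3.29 kcal/mol; chair II is more stable.

3.29 kcal/mol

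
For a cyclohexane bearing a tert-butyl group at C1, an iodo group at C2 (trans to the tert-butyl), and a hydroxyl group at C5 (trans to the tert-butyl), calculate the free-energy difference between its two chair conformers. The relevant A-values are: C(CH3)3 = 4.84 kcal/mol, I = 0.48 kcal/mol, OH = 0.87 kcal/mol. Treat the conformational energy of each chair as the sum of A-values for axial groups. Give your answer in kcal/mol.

Chair I (tert-butyl axial, iodo axial, hydroxyl equatorial): E = 5.32 kcal/mol.
Chair II (tert-butyl equatorial, iodo equatorial, hydroxyl axial): E = 0.87 kcal/mol.
ΔE = 5.32 − 0.87 = 4.45 kcal/mol; chair II is more stable.

4.45 kcal/mol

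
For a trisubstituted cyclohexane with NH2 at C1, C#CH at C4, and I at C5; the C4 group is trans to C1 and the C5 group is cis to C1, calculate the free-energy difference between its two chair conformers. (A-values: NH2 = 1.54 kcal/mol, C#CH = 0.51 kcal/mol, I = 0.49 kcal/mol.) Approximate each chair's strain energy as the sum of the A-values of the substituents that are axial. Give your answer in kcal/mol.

Chair I (amino axial, ethynyl axial, iodo axial): E = 2.54 kcal/mol.
Chair II (amino equatorial, ethynyl equatorial, iodo equatorial): E = 0.00 kcal/mol.
ΔE = 2.54 − 0.00 = 2.54 kcal/mol; chair II is more stable.

2.54 kcal/mol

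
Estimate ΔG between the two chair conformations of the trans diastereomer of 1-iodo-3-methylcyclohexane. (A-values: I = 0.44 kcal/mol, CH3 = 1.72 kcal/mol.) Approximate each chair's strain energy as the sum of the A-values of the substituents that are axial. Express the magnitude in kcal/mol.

1.28 kcal/mol

C1 and C3 have the same parity, so for the trans isomer the two substituents are one axial and one equatorial in each chair.
Chair I (iodo axial, methyl equatorial): E = 0.44 kcal/mol.
Chair II (iodo equatorial, methyl axial): E = 1.72 kcal/mol.
ΔE = 1.72 − 0.44 = 1.28 kcal/mol; chair I is more stable.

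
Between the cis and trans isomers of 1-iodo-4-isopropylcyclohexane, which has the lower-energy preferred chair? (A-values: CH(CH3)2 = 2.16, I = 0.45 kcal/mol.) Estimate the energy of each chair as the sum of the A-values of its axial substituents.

trans

At 1,4 positions (parity opposite): cis → (a,e or e,a); trans → (e,e or a,a).
Best chair for cis: E = 0.45 kcal/mol; best chair for trans: E = 0.00 kcal/mol.
The trans isomer is lower by 0.45 kcal/mol.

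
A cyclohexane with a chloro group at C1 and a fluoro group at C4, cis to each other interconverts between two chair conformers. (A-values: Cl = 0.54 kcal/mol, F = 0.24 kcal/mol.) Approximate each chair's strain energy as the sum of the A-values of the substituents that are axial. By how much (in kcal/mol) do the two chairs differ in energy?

0.30 kcal/mol

C1 and C4 have opposite parity, so for the cis isomer the two substituents are one axial and one equatorial in each chair.
Chair I (chloro axial, fluoro equatorial): E = 0.54 kcal/mol.
Chair II (chloro equatorial, fluoro axial): E = 0.24 kcal/mol.
ΔE = 0.54 − 0.24 = 0.30 kcal/mol; chair II is more stable.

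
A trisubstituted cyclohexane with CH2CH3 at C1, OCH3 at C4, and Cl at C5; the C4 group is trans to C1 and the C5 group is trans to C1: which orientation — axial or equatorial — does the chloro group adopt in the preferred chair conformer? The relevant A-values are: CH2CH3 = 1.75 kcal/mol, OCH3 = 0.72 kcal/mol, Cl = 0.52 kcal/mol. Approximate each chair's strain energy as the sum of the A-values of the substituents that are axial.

Chair I (ethyl axial, methoxy axial, chloro equatorial): E = 2.47 kcal/mol.
Chair II (ethyl equatorial, methoxy equatorial, chloro axial): E = 0.52 kcal/mol.
Chair II is the more stable (lower-energy) conformer, and in that chair the chloro group is axial.

axial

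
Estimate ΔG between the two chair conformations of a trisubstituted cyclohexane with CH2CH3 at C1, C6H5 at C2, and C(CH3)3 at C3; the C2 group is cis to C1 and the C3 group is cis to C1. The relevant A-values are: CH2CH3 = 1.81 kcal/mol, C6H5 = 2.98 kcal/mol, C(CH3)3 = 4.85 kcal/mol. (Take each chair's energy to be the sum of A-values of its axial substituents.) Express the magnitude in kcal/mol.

Chair I (ethyl axial, phenyl equatorial, tert-butyl axial): E = 6.66 kcal/mol.
Chair II (ethyl equatorial, phenyl axial, tert-butyl equatorial): E = 2.98 kcal/mol.
ΔE = 6.66 − 2.98 = 3.68 kcal/mol; chair II is more stable.

3.68 kcal/mol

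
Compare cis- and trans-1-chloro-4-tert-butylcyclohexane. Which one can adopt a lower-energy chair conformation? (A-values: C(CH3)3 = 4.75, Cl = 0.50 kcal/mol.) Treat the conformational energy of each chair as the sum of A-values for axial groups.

trans

At 1,4 positions (parity opposite): cis → (a,e or e,a); trans → (e,e or a,a).
Best chair for cis: E = 0.50 kcal/mol; best chair for trans: E = 0.00 kcal/mol.
The trans isomer is lower by 0.50 kcal/mol.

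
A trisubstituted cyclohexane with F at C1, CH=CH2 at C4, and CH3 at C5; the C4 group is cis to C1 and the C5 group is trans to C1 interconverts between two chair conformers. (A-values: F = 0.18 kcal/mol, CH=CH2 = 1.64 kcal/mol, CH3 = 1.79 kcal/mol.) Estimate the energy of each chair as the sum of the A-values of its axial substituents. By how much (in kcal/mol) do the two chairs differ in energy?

3.25 kcal/mol

Chair I (fluoro axial, vinyl equatorial, methyl equatorial): E = 0.18 kcal/mol.
Chair II (fluoro equatorial, vinyl axial, methyl axial): E = 3.43 kcal/mol.
ΔE = 3.43 − 0.18 = 3.25 kcal/mol; chair I is more stable.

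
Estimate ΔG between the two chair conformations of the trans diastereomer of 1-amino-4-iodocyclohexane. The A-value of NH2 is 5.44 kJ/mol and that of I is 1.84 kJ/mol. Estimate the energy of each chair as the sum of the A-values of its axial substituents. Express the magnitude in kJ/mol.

C1 and C4 have opposite parity, so for the trans isomer the two substituents are e,e in one chair and a,a in the other.
Chair I (amino axial, iodo axial): E = 7.28 kJ/mol.
Chair II (amino equatorial, iodo equatorial): E = 0.00 kJ/mol.
ΔE = 7.28 − 0.00 = 7.28 kJ/mol; chair II is more stable.

7.28 kJ/mol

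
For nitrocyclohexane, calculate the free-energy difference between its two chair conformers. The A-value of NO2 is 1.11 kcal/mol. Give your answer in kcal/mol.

A monosubstituted cyclohexane has one chair with the nitro group axial (E = A = 1.11 kcal/mol) and one with it equatorial (E = 0).
ΔE = 1.11 − 0 = 1.11 kcal/mol.

1.11 kcal/mol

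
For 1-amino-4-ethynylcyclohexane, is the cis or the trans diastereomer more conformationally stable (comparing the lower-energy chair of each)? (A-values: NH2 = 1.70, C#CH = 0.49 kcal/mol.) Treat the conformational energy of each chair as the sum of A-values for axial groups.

trans

At 1,4 positions (parity opposite): cis → (a,e or e,a); trans → (e,e or a,a).
Best chair for cis: E = 0.49 kcal/mol; best chair for trans: E = 0.00 kcal/mol.
The trans isomer is lower by 0.49 kcal/mol.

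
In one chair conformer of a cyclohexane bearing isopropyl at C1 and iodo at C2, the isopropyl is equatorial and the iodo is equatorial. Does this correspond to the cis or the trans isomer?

C1 and C2 have opposite parity, so their axial bonds point in opposite directions.
With opposite-parity carbons, two substituents on the same face are one axial and one equatorial; opposite faces give both axial or both equatorial.
Here the groups are equatorial/equatorial → opposite face → trans.

trans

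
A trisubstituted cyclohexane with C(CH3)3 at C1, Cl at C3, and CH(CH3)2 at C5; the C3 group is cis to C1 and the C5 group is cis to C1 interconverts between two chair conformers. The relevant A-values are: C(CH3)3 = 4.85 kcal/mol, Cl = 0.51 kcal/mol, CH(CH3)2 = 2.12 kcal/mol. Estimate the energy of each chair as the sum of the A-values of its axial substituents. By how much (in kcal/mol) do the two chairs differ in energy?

Chair I (tert-butyl axial, chloro axial, isopropyl axial): E = 7.48 kcal/mol.
Chair II (tert-butyl equatorial, chloro equatorial, isopropyl equatorial): E = 0.00 kcal/mol.
ΔE = 7.48 − 0.00 = 7.48 kcal/mol; chair II is more stable.

7.48 kcal/mol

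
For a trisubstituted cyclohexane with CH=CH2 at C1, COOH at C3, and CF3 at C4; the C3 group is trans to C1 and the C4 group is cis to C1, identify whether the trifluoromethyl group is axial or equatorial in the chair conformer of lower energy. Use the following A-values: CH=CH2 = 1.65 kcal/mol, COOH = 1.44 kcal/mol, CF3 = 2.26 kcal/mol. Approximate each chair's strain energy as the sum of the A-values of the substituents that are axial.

equatorial

Chair I (vinyl axial, carboxyl equatorial, trifluoromethyl equatorial): E = 1.65 kcal/mol.
Chair II (vinyl equatorial, carboxyl axial, trifluoromethyl axial): E = 3.70 kcal/mol.
Chair I is the more stable (lower-energy) conformer, and in that chair the trifluoromethyl group is equatorial.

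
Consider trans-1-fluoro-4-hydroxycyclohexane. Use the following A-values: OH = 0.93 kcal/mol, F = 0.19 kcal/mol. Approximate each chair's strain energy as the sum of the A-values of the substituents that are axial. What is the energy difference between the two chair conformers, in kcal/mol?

1.12 kcal/mol

C1 and C4 have opposite parity, so for the trans isomer the two substituents are e,e in one chair and a,a in the other.
Chair I (hydroxyl axial, fluoro axial): E = 1.12 kcal/mol.
Chair II (hydroxyl equatorial, fluoro equatorial): E = 0.00 kcal/mol.
ΔE = 1.12 − 0.00 = 1.12 kcal/mol; chair II is more stable.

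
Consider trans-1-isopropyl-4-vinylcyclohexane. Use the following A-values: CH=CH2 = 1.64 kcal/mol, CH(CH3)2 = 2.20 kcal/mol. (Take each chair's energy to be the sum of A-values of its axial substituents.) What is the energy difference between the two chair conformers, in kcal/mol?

C1 and C4 have opposite parity, so for the trans isomer the two substituents are e,e in one chair and a,a in the other.
Chair I (vinyl axial, isopropyl axial): E = 3.84 kcal/mol.
Chair II (vinyl equatorial, isopropyl equatorial): E = 0.00 kcal/mol.
ΔE = 3.84 − 0.00 = 3.84 kcal/mol; chair II is more stable.

3.84 kcal/mol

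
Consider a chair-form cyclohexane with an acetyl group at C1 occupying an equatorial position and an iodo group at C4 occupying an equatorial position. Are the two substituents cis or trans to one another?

trans

C1 and C4 have opposite parity, so their axial bonds point in opposite directions.
With opposite-parity carbons, two substituents on the same face are one axial and one equatorial; opposite faces give both axial or both equatorial.
Here the groups are equatorial/equatorial → opposite face → trans.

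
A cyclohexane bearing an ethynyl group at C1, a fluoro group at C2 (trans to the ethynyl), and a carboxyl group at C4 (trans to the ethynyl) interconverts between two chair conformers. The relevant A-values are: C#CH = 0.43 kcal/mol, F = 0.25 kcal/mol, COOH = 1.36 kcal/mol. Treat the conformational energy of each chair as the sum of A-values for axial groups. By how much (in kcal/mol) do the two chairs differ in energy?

Chair I (ethynyl axial, fluoro axial, carboxyl axial): E = 2.04 kcal/mol.
Chair II (ethynyl equatorial, fluoro equatorial, carboxyl equatorial): E = 0.00 kcal/mol.
ΔE = 2.04 − 0.00 = 2.04 kcal/mol; chair II is more stable.

2.04 kcal/mol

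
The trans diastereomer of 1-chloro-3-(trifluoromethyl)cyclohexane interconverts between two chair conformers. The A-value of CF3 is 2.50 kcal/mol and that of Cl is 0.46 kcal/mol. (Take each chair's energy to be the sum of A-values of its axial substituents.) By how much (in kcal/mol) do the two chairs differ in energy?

2.04 kcal/mol

C1 and C3 have the same parity, so for the trans isomer the two substituents are one axial and one equatorial in each chair.
Chair I (trifluoromethyl axial, chloro equatorial): E = 2.50 kcal/mol.
Chair II (trifluoromethyl equatorial, chloro axial): E = 0.46 kcal/mol.
ΔE = 2.50 − 0.46 = 2.04 kcal/mol; chair II is more stable.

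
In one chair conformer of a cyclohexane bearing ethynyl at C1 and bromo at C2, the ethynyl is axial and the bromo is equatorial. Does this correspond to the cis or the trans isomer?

cis

C1 and C2 have opposite parity, so their axial bonds point in opposite directions.
With opposite-parity carbons, two substituents on the same face are one axial and one equatorial; opposite faces give both axial or both equatorial.
Here the groups are axial/equatorial → same face → cis.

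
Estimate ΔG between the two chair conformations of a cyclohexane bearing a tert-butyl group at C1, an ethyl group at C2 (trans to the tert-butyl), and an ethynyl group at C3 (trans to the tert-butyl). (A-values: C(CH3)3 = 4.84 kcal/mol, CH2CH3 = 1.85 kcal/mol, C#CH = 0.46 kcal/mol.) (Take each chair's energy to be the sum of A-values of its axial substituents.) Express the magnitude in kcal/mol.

6.23 kcal/mol

Chair I (tert-butyl axial, ethyl axial, ethynyl equatorial): E = 6.69 kcal/mol.
Chair II (tert-butyl equatorial, ethyl equatorial, ethynyl axial): E = 0.46 kcal/mol.
ΔE = 6.69 − 0.46 = 6.23 kcal/mol; chair II is more stable.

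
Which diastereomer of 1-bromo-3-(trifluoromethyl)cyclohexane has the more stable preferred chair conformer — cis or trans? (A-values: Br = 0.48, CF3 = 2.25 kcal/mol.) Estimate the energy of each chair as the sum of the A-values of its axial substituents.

cis

At 1,3 positions (parity same): cis → (e,e or a,a); trans → (a,e or e,a).
Best chair for cis: E = 0.00 kcal/mol; best chair for trans: E = 0.48 kcal/mol.
The cis isomer is lower by 0.48 kcal/mol.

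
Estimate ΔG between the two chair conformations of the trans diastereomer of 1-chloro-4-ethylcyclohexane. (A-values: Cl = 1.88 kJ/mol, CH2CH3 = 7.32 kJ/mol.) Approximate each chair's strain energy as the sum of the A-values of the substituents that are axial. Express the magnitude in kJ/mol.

9.20 kJ/mol

C1 and C4 have opposite parity, so for the trans isomer the two substituents are e,e in one chair and a,a in the other.
Chair I (chloro axial, ethyl axial): E = 9.20 kJ/mol.
Chair II (chloro equatorial, ethyl equatorial): E = 0.00 kJ/mol.
ΔE = 9.20 − 0.00 = 9.20 kJ/mol; chair II is more stable.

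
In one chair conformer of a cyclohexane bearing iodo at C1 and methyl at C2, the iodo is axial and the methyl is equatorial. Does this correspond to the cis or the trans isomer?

cis

C1 and C2 have opposite parity, so their axial bonds point in opposite directions.
With opposite-parity carbons, two substituents on the same face are one axial and one equatorial; opposite faces give both axial or both equatorial.
Here the groups are axial/equatorial → same face → cis.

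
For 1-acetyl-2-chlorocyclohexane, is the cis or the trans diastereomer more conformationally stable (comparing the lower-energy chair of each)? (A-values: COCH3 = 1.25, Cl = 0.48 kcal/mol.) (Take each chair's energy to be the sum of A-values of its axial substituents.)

At 1,2 positions (parity opposite): cis → (a,e or e,a); trans → (e,e or a,a).
Best chair for cis: E = 0.48 kcal/mol; best chair for trans: E = 0.00 kcal/mol.
The trans isomer is lower by 0.48 kcal/mol.

trans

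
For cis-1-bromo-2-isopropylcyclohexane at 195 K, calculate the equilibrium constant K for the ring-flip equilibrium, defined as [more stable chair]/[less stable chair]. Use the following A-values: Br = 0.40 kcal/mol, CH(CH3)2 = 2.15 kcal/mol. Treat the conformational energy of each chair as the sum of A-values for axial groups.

K ≈ 91.5

C1 and C2 have opposite parity, so for the cis isomer the two substituents are one axial and one equatorial in each chair.
Chair I (bromo axial, isopropyl equatorial): E = 0.40 kcal/mol; chair II (bromo equatorial, isopropyl axial): E = 2.15 kcal/mol.
ΔG = 1.75 kcal/mol between the two chairs.
K = exp(ΔG/RT) with R = 1.987×10⁻³ kcal mol⁻¹ K⁻¹ and T = 195 K gives K ≈ 91.5.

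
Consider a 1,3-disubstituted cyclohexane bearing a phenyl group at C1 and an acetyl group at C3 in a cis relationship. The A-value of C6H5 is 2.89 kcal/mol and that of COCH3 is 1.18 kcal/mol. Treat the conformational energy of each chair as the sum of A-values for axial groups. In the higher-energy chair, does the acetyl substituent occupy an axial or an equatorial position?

axial

C1 and C3 have the same parity, so for the cis isomer the two substituents are e,e in one chair and a,a in the other.
Chair I (phenyl axial, acetyl axial): E = 4.07 kcal/mol.
Chair II (phenyl equatorial, acetyl equatorial): E = 0.00 kcal/mol.
Chair I is the less stable (higher-energy) conformer, and in that chair the acetyl group is axial.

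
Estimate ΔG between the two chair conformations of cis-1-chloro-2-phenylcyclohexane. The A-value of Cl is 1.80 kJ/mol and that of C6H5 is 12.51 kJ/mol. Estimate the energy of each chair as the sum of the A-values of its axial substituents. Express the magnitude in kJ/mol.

C1 and C2 have opposite parity, so for the cis isomer the two substituents are one axial and one equatorial in each chair.
Chair I (chloro axial, phenyl equatorial): E = 1.80 kJ/mol.
Chair II (chloro equatorial, phenyl axial): E = 12.51 kJ/mol.
ΔE = 12.51 − 1.80 = 10.71 kJ/mol; chair I is more stable.

10.71 kJ/mol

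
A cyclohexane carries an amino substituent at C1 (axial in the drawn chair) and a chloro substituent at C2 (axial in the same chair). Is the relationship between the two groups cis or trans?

C1 and C2 have opposite parity, so their axial bonds point in opposite directions.
With opposite-parity carbons, two substituents on the same face are one axial and one equatorial; opposite faces give both axial or both equatorial.
Here the groups are axial/axial → opposite face → trans.

trans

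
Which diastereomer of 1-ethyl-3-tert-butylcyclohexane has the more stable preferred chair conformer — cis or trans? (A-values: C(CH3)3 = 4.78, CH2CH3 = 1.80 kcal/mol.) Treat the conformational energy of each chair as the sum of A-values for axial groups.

cis

At 1,3 positions (parity same): cis → (e,e or a,a); trans → (a,e or e,a).
Best chair for cis: E = 0.00 kcal/mol; best chair for trans: E = 1.80 kcal/mol.
The cis isomer is lower by 1.80 kcal/mol.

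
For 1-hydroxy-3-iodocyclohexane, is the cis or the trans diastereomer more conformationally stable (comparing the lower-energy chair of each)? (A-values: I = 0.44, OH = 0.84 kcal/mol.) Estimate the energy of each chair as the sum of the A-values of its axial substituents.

cis

At 1,3 positions (parity same): cis → (e,e or a,a); trans → (a,e or e,a).
Best chair for cis: E = 0.00 kcal/mol; best chair for trans: E = 0.44 kcal/mol.
The cis isomer is lower by 0.44 kcal/mol.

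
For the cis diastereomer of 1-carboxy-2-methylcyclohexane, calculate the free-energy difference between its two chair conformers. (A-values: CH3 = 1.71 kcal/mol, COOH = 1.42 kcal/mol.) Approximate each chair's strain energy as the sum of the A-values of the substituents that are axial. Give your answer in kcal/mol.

C1 and C2 have opposite parity, so for the cis isomer the two substituents are one axial and one equatorial in each chair.
Chair I (methyl axial, carboxyl equatorial): E = 1.71 kcal/mol.
Chair II (methyl equatorial, carboxyl axial): E = 1.42 kcal/mol.
ΔE = 1.71 − 1.42 = 0.29 kcal/mol; chair II is more stable.

0.29 kcal/mol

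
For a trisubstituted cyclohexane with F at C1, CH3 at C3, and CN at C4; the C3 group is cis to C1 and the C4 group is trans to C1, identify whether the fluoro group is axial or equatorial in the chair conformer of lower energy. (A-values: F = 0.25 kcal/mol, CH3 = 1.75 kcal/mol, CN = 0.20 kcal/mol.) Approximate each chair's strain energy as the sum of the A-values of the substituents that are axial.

Chair I (fluoro axial, methyl axial, cyano axial): E = 2.20 kcal/mol.
Chair II (fluoro equatorial, methyl equatorial, cyano equatorial): E = 0.00 kcal/mol.
Chair II is the more stable (lower-energy) conformer, and in that chair the fluoro group is equatorial.

equatorial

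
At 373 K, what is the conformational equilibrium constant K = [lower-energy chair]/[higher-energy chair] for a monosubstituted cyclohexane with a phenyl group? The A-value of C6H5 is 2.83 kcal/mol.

One chair has the phenyl group axial (E = 2.83 kcal/mol) and the other has it equatorial (E = 0).
ΔG = 2.83 kcal/mol between the two chairs.
K = exp(ΔG/RT) with R = 1.987×10⁻³ kcal mol⁻¹ K⁻¹ and T = 373 K gives K ≈ 45.5.

K ≈ 45.5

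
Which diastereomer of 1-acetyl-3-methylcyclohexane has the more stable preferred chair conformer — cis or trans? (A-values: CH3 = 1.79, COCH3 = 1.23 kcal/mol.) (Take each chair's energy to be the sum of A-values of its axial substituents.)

At 1,3 positions (parity same): cis → (e,e or a,a); trans → (a,e or e,a).
Best chair for cis: E = 0.00 kcal/mol; best chair for trans: E = 1.23 kcal/mol.
The cis isomer is lower by 1.23 kcal/mol.

cis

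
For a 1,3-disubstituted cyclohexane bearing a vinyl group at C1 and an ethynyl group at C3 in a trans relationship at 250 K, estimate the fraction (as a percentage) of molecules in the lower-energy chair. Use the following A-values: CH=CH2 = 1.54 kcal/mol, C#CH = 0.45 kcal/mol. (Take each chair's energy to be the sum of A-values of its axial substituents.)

C1 and C3 have the same parity, so for the trans isomer the two substituents are one axial and one equatorial in each chair.
Chair I (vinyl axial, ethynyl equatorial): E = 1.54 kcal/mol; chair II (vinyl equatorial, ethynyl axial): E = 0.45 kcal/mol.
ΔG = 1.09 kcal/mol between the two chairs.
K = exp(ΔG/RT) with R = 1.987×10⁻³ kcal mol⁻¹ K⁻¹ and T = 250 K gives K ≈ 8.97.
Fraction in the lower-energy chair = K/(K+1) = 90.0%.

90.0%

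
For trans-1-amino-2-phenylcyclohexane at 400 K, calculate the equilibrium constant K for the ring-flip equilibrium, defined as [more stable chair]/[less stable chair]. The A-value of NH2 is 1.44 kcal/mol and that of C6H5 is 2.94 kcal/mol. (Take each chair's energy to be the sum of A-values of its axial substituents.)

K ≈ 247

C1 and C2 have opposite parity, so for the trans isomer the two substituents are e,e in one chair and a,a in the other.
Chair I (amino axial, phenyl axial): E = 4.38 kcal/mol; chair II (amino equatorial, phenyl equatorial): E = 0.00 kcal/mol.
ΔG = 4.38 kcal/mol between the two chairs.
K = exp(ΔG/RT) with R = 1.987×10⁻³ kcal mol⁻¹ K⁻¹ and T = 400 K gives K ≈ 247.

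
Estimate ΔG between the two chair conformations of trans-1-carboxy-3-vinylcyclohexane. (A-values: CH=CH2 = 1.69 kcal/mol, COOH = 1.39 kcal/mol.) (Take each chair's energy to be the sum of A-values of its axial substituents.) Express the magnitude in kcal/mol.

C1 and C3 have the same parity, so for the trans isomer the two substituents are one axial and one equatorial in each chair.
Chair I (vinyl axial, carboxyl equatorial): E = 1.69 kcal/mol.
Chair II (vinyl equatorial, carboxyl axial): E = 1.39 kcal/mol.
ΔE = 1.69 − 1.39 = 0.30 kcal/mol; chair II is more stable.

0.30 kcal/mol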